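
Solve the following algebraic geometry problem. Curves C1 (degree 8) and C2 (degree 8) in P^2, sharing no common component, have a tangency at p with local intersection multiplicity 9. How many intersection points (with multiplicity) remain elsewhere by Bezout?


By Bezout's theorem, the total intersection number is d1 * d2.
Total = 8 * 8 = 64
Intersection multiplicity at p = 9
Remaining intersections = 64 - 9 = 55

55


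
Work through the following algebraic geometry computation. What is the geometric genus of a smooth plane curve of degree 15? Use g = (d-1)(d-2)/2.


Using the genus formula for smooth plane curves:
g = (d-1)(d-2)/2
g = (15-1)(15-2)/2
g = 14*13/2
g = 182/2 = 91

91


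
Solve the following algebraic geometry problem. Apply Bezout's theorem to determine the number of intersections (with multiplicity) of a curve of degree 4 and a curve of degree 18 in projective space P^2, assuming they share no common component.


Bezout's theorem states the intersection count equals the product of degrees.
Intersection count = 4 * 18 = 72

72


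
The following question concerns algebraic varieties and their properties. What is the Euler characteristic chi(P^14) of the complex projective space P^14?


The complex projective space P^14 has one cell in each even real dimension 0, 2, ..., 28.
The cohomology groups are H^{2k}(P^14) = Z for k = 0,...,14, and 0 otherwise.
Euler characteristic = sum of Betti numbers = 1 per even-dimensional cohomology group.
chi(P^14) = 14 + 1 = 15

15


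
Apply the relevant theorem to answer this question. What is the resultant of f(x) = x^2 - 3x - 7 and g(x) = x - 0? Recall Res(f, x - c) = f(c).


For Res(f, x - c), we evaluate f at x = c.
f(0) = 0^2 - 3*0 - 7
= 0 + 0 - 7
= 0 - 7 = -7
Res(f, g) = -7

-7


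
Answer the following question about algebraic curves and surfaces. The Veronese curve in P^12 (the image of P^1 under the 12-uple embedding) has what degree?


The rational normal curve in P^12 is the image of P^1 under the 12-uple Veronese.
A general hyperplane in P^12 pulls back to a degree-12 form on P^1, which has 12 zeros,
so the curve meets a general hyperplane in 12 points. Degree = 12.

12


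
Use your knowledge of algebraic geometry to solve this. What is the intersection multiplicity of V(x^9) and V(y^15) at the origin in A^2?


The intersection multiplicity of V(x^a) and V(y^b) at the origin is:
I(O; V(x^9), V(y^15)) = dim_k(k[x,y]/(x^9, y^15))
A basis for k[x,y]/(x^9, y^15) is the set of monomials x^i * y^j
where 0 <= i < 9 and 0 <= j < 15.
The number of such monomials is 9 * 15 = 135

135


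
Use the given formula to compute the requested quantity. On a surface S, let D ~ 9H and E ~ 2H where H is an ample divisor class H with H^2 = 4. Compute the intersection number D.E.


Using bilinearity of the intersection pairing on a surface S:
(aH).(bH) = ab * (H.H)
We have H^2 = 4.
D.E = (9H).(2H) = 9*2*4
= 18*4
= 72

72


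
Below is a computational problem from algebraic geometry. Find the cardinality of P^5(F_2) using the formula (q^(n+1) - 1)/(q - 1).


P^5(F_2) has (q^(n+1) - 1)/(q - 1) points.
= 2^5 + 2^4 + 2^3 + 2^2 + 2^1 + 2^0
= 32 + 16 + 8 + 4 + 2 + 1
= 63

63


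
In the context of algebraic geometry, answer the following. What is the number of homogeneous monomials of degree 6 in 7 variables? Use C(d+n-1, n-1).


The number of degree-6 monomials in 7 variables is C(d+n-1, n-1).
= C(6+7-1, 7-1) = C(12, 6)
= 924

924


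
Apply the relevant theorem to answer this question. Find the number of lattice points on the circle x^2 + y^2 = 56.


Systematically check integer values of x where x^2 <= 56.
For each valid x, check if 56 - x^2 is a perfect square.
Total integer solutions found: 0

0


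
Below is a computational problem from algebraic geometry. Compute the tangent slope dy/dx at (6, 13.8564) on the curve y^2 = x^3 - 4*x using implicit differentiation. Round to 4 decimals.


Using implicit differentiation of y^2 = x^3 - 4*x:
2y * dy/dx = 3x^2 - 4
dy/dx = (3x^2 - 4)/(2y)
Numerator: 3*6^2 - 4 = 104
Denominator: 2*13.8564 = 27.7128
dy/dx = 104/27.7128 = 3.7528

3.7528


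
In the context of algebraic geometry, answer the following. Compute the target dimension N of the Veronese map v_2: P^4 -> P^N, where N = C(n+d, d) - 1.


The Veronese embedding v_d: P^n -> P^N maps each point to all
degree-d monomials in n+1 homogeneous coordinates.
N = C(n+d, d) - 1
N = C(4+2, 2) - 1
N = C(6, 2) - 1
C(6, 2) = 15
N = 15 - 1 = 14

14


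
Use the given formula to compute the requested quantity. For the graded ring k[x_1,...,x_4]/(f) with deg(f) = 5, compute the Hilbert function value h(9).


For R = k[x_1,...,x_n]/(f) with f homogeneous of degree e:
The Hilbert series is (1 - t^e)/(1 - t)^n.
So h(d) = C(d+n-1, n-1) - C(d-e+n-1, n-1) for d >= e.
With n=4, e=5, d=9:
C(9+4-1, 4-1) = C(12, 3) = 220
C(9-5+4-1, 4-1) = C(7, 3) = 35
h(9) = 220 - 35 = 185

185


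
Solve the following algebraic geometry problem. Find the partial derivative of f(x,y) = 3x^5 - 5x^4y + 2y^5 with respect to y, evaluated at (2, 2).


df/dy = (-5)*x^4 + 5*2*y^4
At (2,2): (-5)*2^4 + 5*2*2^4
= -80 + 160
= 80

80


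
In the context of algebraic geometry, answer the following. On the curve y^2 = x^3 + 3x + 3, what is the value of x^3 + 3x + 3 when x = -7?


Compute x^3 + 3x + 3 at x = -7:
x^3 = (-7)^3 = -343
3*x = 3*(-7) = -21
Sum: -343 - 21 + 3 = -361

-361


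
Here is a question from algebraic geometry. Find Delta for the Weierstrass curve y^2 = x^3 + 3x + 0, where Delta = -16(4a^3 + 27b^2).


Compute each component:
4a^3 = 4*3^3 = 4*27 = 108
27b^2 = 27*0^2 = 27*0 = 0
4a^3 + 27b^2 = 108 + 0 = 108
Delta = -16*108 = -1728

-1728


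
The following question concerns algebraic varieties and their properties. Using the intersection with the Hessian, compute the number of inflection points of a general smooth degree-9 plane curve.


For a general smooth plane curve C of degree d, the inflection points are
the intersection of C with its Hessian curve, which has degree 3(d-2).
By Bezout, the total intersection number is d * 3(d-2) = 9 * 21 = 189.
For a general curve every flex is ordinary, so each contributes
multiplicity 1 to C·Hess(C), and the number of distinct inflection
points is 3d(d-2).
Inflection points = 3*9*(9-2) = 3*9*7 = 189

189


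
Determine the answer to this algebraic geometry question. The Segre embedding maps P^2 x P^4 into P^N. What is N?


The Segre embedding maps P^m x P^n into P^N via
all products of coordinates from each factor.
N = (m+1)(n+1) - 1
N = (2+1)(4+1) - 1
N = 3*5 - 1
N = 15 - 1 = 14

14


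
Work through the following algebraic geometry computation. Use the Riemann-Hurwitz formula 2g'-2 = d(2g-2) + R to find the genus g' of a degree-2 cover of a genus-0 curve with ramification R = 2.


Riemann-Hurwitz formula: 2g' - 2 = d(2g - 2) + R
Given: d = 2, g = 0, R = 2
2g' - 2 = 2*(2*0 - 2) + 2
2g' - 2 = 2*(-2) + 2
2g' - 2 = -4 + 2 = -2
2g' = 0
g' = 0

0


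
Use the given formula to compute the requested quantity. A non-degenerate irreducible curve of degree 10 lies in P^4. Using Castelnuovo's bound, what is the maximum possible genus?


Castelnuovo's bound: write d - 1 = m(r-1) + epsilon with 0 <= epsilon < r-1.
d - 1 = 10 - 1 = 9
r - 1 = 4 - 1 = 3
9 = 3*3 + 0, so m = 3, epsilon = 0
pi(d, r) = m(m-1)(r-1)/2 + m*epsilon
= 3*2*3/2 + 3*0
= 18/2 + 0
= 9 + 0 = 9

9


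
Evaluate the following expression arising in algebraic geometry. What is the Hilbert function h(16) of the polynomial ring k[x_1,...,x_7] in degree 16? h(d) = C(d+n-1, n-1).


The Hilbert function for the polynomial ring in 7 variables is:
h(d) = C(d+n-1, n-1)
h(16) = C(16+7-1, 7-1) = C(22, 6)
= 22! / (6! * 16!)
= 74613

74613


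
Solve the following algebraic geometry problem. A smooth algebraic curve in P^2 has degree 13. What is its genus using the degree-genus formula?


Using the genus formula for smooth plane curves:
g = (d-1)(d-2)/2
g = (13-1)(13-2)/2
g = 12*11/2
g = 132/2 = 66

66


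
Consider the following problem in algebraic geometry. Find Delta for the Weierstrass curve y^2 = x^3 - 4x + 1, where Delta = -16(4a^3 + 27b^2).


Compute each component:
4a^3 = 4*(-4)^3 = 4*(-64) = -256
27b^2 = 27*1^2 = 27*1 = 27
4a^3 + 27b^2 = -256 + 27 = -229
Delta = -16*(-229) = 3664

3664


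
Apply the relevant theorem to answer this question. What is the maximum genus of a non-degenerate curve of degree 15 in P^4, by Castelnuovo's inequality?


Castelnuovo's bound: write d - 1 = m(r-1) + epsilon with 0 <= epsilon < r-1.
d - 1 = 15 - 1 = 14
r - 1 = 4 - 1 = 3
14 = 4*3 + 2, so m = 4, epsilon = 2
pi(d, r) = m(m-1)(r-1)/2 + m*epsilon
= 4*3*3/2 + 4*2
= 36/2 + 8
= 18 + 8 = 26

26


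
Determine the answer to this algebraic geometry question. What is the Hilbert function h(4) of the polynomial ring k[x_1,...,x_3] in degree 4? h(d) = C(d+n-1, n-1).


The Hilbert function for the polynomial ring in 3 variables is:
h(d) = C(d+n-1, n-1)
h(4) = C(4+3-1, 3-1) = C(6, 2)
= 6! / (2! * 4!)
= 15

15


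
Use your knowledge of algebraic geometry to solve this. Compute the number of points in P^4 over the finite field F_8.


P^4(F_8) has (q^(n+1) - 1)/(q - 1) points.
= 8^4 + 8^3 + 8^2 + 8^1 + 8^0
= 4096 + 512 + 64 + 8 + 1
= 4681

4681


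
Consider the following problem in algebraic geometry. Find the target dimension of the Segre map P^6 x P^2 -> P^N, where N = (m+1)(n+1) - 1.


The Segre embedding maps P^m x P^n into P^N via
all products of coordinates from each factor.
N = (m+1)(n+1) - 1
N = (6+1)(2+1) - 1
N = 7*3 - 1
N = 21 - 1 = 20

20


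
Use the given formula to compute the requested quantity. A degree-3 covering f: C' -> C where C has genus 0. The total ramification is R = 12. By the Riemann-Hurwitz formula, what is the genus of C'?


Riemann-Hurwitz formula: 2g' - 2 = d(2g - 2) + R
Given: d = 3, g = 0, R = 12
2g' - 2 = 3*(2*0 - 2) + 12
2g' - 2 = 3*(-2) + 12
2g' - 2 = -6 + 12 = 6
2g' = 8
g' = 4

4


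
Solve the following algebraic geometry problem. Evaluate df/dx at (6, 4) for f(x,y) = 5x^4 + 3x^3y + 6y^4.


df/dx = 4*5*x^3 + 3*3*x^2*y
At (6,4): 4*5*6^3 + 3*3*6^2*4
= 4320 + 1296
= 5616

5616


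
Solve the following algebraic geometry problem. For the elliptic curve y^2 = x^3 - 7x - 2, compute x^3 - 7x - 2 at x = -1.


Compute x^3 - 7x - 2 at x = -1:
x^3 = (-1)^3 = -1
(-7)*x = (-7)*(-1) = 7
Sum: -1 + 7 - 2 = 4

4


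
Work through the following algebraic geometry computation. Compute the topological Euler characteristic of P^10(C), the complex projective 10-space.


The complex projective space P^10 has one cell in each even real dimension 0, 2, ..., 20.
The cohomology groups are H^{2k}(P^10) = Z for k = 0,...,10, and 0 otherwise.
Euler characteristic = sum of Betti numbers = 1 per even-dimensional cohomology group.
chi(P^10) = 10 + 1 = 11

11


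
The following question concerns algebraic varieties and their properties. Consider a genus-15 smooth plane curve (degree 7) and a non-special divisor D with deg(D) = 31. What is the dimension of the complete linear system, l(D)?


First, compute the genus of a smooth plane curve of degree 7:
g = (d-1)(d-2)/2 = (7-1)(7-2)/2 = 15
For a non-special divisor D (i.e., h^1(D) = 0), Riemann-Roch gives:
l(D) = deg(D) - g + 1
Since deg(D) = 31 >= 2g - 1 = 29, D is non-special.
l(D) = 31 - 15 + 1 = 17

17


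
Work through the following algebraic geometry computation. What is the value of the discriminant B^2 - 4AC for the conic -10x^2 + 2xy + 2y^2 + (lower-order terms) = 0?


The discriminant of a conic Ax^2 + Bxy + Cy^2 + ... = 0 is B^2 - 4AC.
B^2 = 2^2 = 4
4AC = 4*(-10)*2 = -80
Discriminant = 4 + 80 = 84

84


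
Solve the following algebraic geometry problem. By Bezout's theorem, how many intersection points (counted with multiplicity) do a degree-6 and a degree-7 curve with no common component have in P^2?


Bezout's theorem states the intersection count equals the product of degrees.
Intersection count = 6 * 7 = 42

42


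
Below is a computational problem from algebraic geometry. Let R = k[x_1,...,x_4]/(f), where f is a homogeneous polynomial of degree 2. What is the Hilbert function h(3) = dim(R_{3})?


For R = k[x_1,...,x_n]/(f) with f homogeneous of degree e:
The Hilbert series is (1 - t^e)/(1 - t)^n.
So h(d) = C(d+n-1, n-1) - C(d-e+n-1, n-1) for d >= e.
With n=4, e=2, d=3:
C(3+4-1, 4-1) = C(6, 3) = 20
C(3-2+4-1, 4-1) = C(4, 3) = 4
h(3) = 20 - 4 = 16

16


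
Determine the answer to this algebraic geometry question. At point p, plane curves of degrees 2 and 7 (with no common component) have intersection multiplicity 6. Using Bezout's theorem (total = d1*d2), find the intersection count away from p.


By Bezout's theorem, the total intersection number is d1 * d2.
Total = 2 * 7 = 14
Intersection multiplicity at p = 6
Remaining intersections = 14 - 6 = 8

8


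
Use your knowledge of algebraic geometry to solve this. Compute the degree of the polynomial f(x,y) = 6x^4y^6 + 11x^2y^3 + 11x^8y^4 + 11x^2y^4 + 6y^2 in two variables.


Examine each term for its total degree (sum of exponents).
  Term '6x^4y^6' has total degree 4+6 = 10.
  Term '11x^2y^3' has total degree 2+3 = 5.
  Term '11x^8y^4' has total degree 8+4 = 12.
  Term '11x^2y^4' has total degree 2+4 = 6.
  Term '6y^2' has total degree 0+2 = 2.
The maximum total degree among all terms is 12.

12


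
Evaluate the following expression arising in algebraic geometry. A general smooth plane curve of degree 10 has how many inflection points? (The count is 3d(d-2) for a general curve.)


For a general smooth plane curve C of degree d, the inflection points are
the intersection of C with its Hessian curve, which has degree 3(d-2).
By Bezout, the total intersection number is d * 3(d-2) = 10 * 24 = 240.
For a general curve every flex is ordinary, so each contributes
multiplicity 1 to C·Hess(C), and the number of distinct inflection
points is 3d(d-2).
Inflection points = 3*10*(10-2) = 3*10*8 = 240

240


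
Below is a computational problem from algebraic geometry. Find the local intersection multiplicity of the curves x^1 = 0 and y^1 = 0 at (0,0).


The intersection multiplicity of V(x^a) and V(y^b) at the origin is:
I(O; V(x^1), V(y^1)) = dim_k(k[x,y]/(x^1, y^1))
A basis for k[x,y]/(x^1, y^1) is the set of monomials x^i * y^j
where 0 <= i < 1 and 0 <= j < 1.
The number of such monomials is 1 * 1 = 1

1


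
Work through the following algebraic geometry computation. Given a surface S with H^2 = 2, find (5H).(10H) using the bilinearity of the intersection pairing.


Using bilinearity of the intersection pairing on a surface S:
(aH).(bH) = ab * (H.H)
We have H^2 = 2.
D.E = (5H).(10H) = 5*10*2
= 50*2
= 100

100


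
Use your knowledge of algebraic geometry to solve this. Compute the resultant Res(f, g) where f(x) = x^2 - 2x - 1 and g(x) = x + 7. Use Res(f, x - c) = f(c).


For Res(f, x - c), we evaluate f at x = c.
f(-7) = (-7)^2 - 2*(-7) - 1
= 49 + 14 - 1
= 63 - 1 = 62
Res(f, g) = 62

62


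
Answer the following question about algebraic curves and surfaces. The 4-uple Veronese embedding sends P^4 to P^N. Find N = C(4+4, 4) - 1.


The Veronese embedding v_d: P^n -> P^N maps each point to all
degree-d monomials in n+1 homogeneous coordinates.
N = C(n+d, d) - 1
N = C(4+4, 4) - 1
N = C(8, 4) - 1
C(8, 4) = 70
N = 70 - 1 = 69

69


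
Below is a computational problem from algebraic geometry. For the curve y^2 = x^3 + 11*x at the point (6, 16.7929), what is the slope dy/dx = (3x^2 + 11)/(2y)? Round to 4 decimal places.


Using implicit differentiation of y^2 = x^3 + 11*x:
2y * dy/dx = 3x^2 + 11
dy/dx = (3x^2 + 11)/(2y)
Numerator: 3*6^2 + 11 = 119
Denominator: 2*16.7929 = 33.5858
dy/dx = 119/33.5858 = 3.5432

3.5432


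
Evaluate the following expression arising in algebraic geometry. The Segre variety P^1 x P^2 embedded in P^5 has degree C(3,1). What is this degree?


The degree of the Segre variety P^1 x P^2 is C(m+n, m).
= C(3, 1)
= 3

3


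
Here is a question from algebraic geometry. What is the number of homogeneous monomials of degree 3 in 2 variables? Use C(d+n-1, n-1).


The number of degree-3 monomials in 2 variables is C(d+n-1, n-1).
= C(3+2-1, 2-1) = C(4, 1)
= 4

4


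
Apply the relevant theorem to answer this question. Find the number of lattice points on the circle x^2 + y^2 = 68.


Systematically check integer values of x where x^2 <= 68.
For each valid x, check if 68 - x^2 is a perfect square.
x=2: 68 - 4 = 64, sqrt = 8 (valid)
x=8: 68 - 64 = 4, sqrt = 2 (valid)
Total integer solutions found: 8

8


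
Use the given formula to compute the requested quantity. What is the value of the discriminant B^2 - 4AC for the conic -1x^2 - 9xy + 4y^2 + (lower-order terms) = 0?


The discriminant of a conic Ax^2 + Bxy + Cy^2 + ... = 0 is B^2 - 4AC.
B^2 = (-9)^2 = 81
4AC = 4*(-1)*4 = -16
Discriminant = 81 + 16 = 97

97


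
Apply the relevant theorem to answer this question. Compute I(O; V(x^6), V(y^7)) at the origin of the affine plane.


The intersection multiplicity of V(x^a) and V(y^b) at the origin is:
I(O; V(x^6), V(y^7)) = dim_k(k[x,y]/(x^6, y^7))
A basis for k[x,y]/(x^6, y^7) is the set of monomials x^i * y^j
where 0 <= i < 6 and 0 <= j < 7.
The number of such monomials is 6 * 7 = 42

42


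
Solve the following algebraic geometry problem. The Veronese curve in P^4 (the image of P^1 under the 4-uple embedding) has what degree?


The rational normal curve in P^4 is the image of P^1 under the 4-uple Veronese.
A general hyperplane in P^4 pulls back to a degree-4 form on P^1, which has 4 zeros,
so the curve meets a general hyperplane in 4 points. Degree = 4.

4


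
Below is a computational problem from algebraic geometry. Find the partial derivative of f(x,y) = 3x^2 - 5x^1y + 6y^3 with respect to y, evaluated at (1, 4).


df/dy = (-5)*x^1 + 3*6*y^2
At (1,4): (-5)*1^1 + 3*6*4^2
= -5 + 288
= 283

283


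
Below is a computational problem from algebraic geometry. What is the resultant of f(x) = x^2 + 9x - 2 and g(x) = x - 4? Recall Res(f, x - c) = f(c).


For Res(f, x - c), we evaluate f at x = c.
f(4) = 4^2 + 9*4 - 2
= 16 + 36 - 2
= 52 - 2 = 50
Res(f, g) = 50

50


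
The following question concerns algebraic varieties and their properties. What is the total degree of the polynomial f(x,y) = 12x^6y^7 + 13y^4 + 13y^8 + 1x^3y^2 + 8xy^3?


Examine each term for its total degree (sum of exponents).
  Term '12x^6y^7' has total degree 6+7 = 13.
  Term '13y^4' has total degree 0+4 = 4.
  Term '13y^8' has total degree 0+8 = 8.
  Term '1x^3y^2' has total degree 3+2 = 5.
  Term '8xy^3' has total degree 1+3 = 4.
The maximum total degree among all terms is 13.

13


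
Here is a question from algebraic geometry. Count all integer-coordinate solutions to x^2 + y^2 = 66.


Systematically check integer values of x where x^2 <= 66.
For each valid x, check if 66 - x^2 is a perfect square.
Total integer solutions found: 0

0


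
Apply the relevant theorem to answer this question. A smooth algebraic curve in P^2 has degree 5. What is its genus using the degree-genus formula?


Using the genus formula for smooth plane curves:
g = (d-1)(d-2)/2
g = (5-1)(5-2)/2
g = 4*3/2
g = 12/2 = 6

6


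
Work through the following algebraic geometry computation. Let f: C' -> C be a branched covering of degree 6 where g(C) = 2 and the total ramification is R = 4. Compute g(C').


Riemann-Hurwitz formula: 2g' - 2 = d(2g - 2) + R
Given: d = 6, g = 2, R = 4
2g' - 2 = 6*(2*2 - 2) + 4
2g' - 2 = 6*2 + 4
2g' - 2 = 12 + 4 = 16
2g' = 18
g' = 9

9


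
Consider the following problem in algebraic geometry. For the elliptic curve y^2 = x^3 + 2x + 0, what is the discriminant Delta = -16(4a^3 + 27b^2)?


Compute each component:
4a^3 = 4*2^3 = 4*8 = 32
27b^2 = 27*0^2 = 27*0 = 0
4a^3 + 27b^2 = 32 + 0 = 32
Delta = -16*32 = -512

-512


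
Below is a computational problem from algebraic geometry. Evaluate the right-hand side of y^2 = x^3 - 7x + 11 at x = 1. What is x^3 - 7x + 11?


Compute x^3 - 7x + 11 at x = 1:
x^3 = 1^3 = 1
(-7)*x = (-7)*1 = -7
Sum: 1 - 7 + 11 = 5

5


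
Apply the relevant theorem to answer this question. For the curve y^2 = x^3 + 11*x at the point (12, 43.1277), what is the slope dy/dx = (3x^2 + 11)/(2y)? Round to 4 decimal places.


Using implicit differentiation of y^2 = x^3 + 11*x:
2y * dy/dx = 3x^2 + 11
dy/dx = (3x^2 + 11)/(2y)
Numerator: 3*12^2 + 11 = 443
Denominator: 2*43.1277 = 86.2554
dy/dx = 443/86.2554 = 5.1359

5.1359


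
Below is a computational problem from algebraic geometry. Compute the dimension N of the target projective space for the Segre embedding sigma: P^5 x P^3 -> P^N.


The Segre embedding maps P^m x P^n into P^N via
all products of coordinates from each factor.
N = (m+1)(n+1) - 1
N = (5+1)(3+1) - 1
N = 6*4 - 1
N = 24 - 1 = 23

23


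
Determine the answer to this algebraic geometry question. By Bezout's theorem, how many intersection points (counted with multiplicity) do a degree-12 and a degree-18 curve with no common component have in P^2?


Bezout's theorem states the intersection count equals the product of degrees.
Intersection count = 12 * 18 = 216

216


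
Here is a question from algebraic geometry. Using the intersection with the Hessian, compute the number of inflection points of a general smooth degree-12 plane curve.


For a general smooth plane curve C of degree d, the inflection points are
the intersection of C with its Hessian curve, which has degree 3(d-2).
By Bezout, the total intersection number is d * 3(d-2) = 12 * 30 = 360.
For a general curve every flex is ordinary, so each contributes
multiplicity 1 to C·Hess(C), and the number of distinct inflection
points is 3d(d-2).
Inflection points = 3*12*(12-2) = 3*12*10 = 360

360


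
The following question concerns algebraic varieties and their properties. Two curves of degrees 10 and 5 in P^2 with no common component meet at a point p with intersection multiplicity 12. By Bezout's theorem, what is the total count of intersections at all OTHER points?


By Bezout's theorem, the total intersection number is d1 * d2.
Total = 10 * 5 = 50
Intersection multiplicity at p = 12
Remaining intersections = 50 - 12 = 38

38


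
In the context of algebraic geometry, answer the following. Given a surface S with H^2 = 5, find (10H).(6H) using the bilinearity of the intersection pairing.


Using bilinearity of the intersection pairing on a surface S:
(aH).(bH) = ab * (H.H)
We have H^2 = 5.
D.E = (10H).(6H) = 10*6*5
= 60*5
= 300

300


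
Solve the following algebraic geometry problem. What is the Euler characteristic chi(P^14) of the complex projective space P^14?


The complex projective space P^14 has one cell in each even real dimension 0, 2, ..., 28.
The cohomology groups are H^{2k}(P^14) = Z for k = 0,...,14, and 0 otherwise.
Euler characteristic = sum of Betti numbers = 1 per even-dimensional cohomology group.
chi(P^14) = 14 + 1 = 15

15


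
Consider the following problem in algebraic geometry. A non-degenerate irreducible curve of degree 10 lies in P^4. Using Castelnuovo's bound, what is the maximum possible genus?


Castelnuovo's bound: write d - 1 = m(r-1) + epsilon with 0 <= epsilon < r-1.
d - 1 = 10 - 1 = 9
r - 1 = 4 - 1 = 3
9 = 3*3 + 0, so m = 3, epsilon = 0
pi(d, r) = m(m-1)(r-1)/2 + m*epsilon
= 3*2*3/2 + 3*0
= 18/2 + 0
= 9 + 0 = 9

9


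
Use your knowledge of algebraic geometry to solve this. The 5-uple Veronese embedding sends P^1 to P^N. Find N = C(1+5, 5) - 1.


The Veronese embedding v_d: P^n -> P^N maps each point to all
degree-d monomials in n+1 homogeneous coordinates.
N = C(n+d, d) - 1
N = C(1+5, 5) - 1
N = C(6, 5) - 1
C(6, 5) = 6
N = 6 - 1 = 5

5


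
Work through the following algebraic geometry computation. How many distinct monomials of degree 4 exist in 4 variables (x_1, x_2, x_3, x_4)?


The number of degree-4 monomials in 4 variables is C(d+n-1, n-1).
= C(4+4-1, 4-1) = C(7, 3)
= 35

35


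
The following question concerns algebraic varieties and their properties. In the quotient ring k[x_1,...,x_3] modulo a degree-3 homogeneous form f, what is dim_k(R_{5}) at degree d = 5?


For R = k[x_1,...,x_n]/(f) with f homogeneous of degree e:
The Hilbert series is (1 - t^e)/(1 - t)^n.
So h(d) = C(d+n-1, n-1) - C(d-e+n-1, n-1) for d >= e.
With n=3, e=3, d=5:
C(5+3-1, 3-1) = C(7, 2) = 21
C(5-3+3-1, 3-1) = C(4, 2) = 6
h(5) = 21 - 6 = 15

15


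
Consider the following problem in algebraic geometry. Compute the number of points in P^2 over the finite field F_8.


P^2(F_8) has (q^(n+1) - 1)/(q - 1) points.
= 8^2 + 8^1 + 8^0
= 64 + 8 + 1
= 73

73


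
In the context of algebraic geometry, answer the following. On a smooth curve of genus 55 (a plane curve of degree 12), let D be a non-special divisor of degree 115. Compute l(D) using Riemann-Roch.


First, compute the genus of a smooth plane curve of degree 12:
g = (d-1)(d-2)/2 = (12-1)(12-2)/2 = 55
For a non-special divisor D (i.e., h^1(D) = 0), Riemann-Roch gives:
l(D) = deg(D) - g + 1
Since deg(D) = 115 >= 2g - 1 = 109, D is non-special.
l(D) = 115 - 55 + 1 = 61

61


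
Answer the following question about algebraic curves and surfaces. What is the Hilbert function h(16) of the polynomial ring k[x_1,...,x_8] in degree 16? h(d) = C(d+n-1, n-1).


The Hilbert function for the polynomial ring in 8 variables is:
h(d) = C(d+n-1, n-1)
h(16) = C(16+8-1, 8-1) = C(23, 7)
= 23! / (7! * 16!)
= 245157

245157


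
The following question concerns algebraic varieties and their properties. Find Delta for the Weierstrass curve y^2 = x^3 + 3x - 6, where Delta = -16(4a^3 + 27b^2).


Compute each component:
4a^3 = 4*3^3 = 4*27 = 108
27b^2 = 27*(-6)^2 = 27*36 = 972
4a^3 + 27b^2 = 108 + 972 = 1080
Delta = -16*1080 = -17280

-17280


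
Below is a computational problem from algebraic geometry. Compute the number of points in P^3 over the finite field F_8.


P^3(F_8) has (q^(n+1) - 1)/(q - 1) points.
= 8^3 + 8^2 + 8^1 + 8^0
= 512 + 64 + 8 + 1
= 585

585


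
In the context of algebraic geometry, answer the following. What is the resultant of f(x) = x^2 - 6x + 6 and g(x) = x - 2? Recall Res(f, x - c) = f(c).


For Res(f, x - c), we evaluate f at x = c.
f(2) = 2^2 - 6*2 + 6
= 4 - 12 + 6
= -8 + 6 = -2
Res(f, g) = -2

-2


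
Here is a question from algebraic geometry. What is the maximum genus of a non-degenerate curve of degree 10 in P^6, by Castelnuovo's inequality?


Castelnuovo's bound: write d - 1 = m(r-1) + epsilon with 0 <= epsilon < r-1.
d - 1 = 10 - 1 = 9
r - 1 = 6 - 1 = 5
9 = 1*5 + 4, so m = 1, epsilon = 4
pi(d, r) = m(m-1)(r-1)/2 + m*epsilon
= 1*0*5/2 + 1*4
= 0/2 + 4
= 0 + 4 = 4

4


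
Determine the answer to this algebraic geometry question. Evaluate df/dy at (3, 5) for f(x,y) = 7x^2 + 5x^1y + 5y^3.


df/dy = 5*x^1 + 3*5*y^2
At (3,5): 5*3^1 + 3*5*5^2
= 15 + 375
= 390

390


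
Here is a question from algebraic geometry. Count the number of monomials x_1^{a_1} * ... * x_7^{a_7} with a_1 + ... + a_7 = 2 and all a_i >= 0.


The number of degree-2 monomials in 7 variables is C(d+n-1, n-1).
= C(2+7-1, 7-1) = C(8, 6)
= 28

28


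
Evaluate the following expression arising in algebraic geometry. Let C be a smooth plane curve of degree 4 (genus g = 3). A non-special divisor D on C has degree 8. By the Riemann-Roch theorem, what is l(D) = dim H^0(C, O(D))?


First, compute the genus of a smooth plane curve of degree 4:
g = (d-1)(d-2)/2 = (4-1)(4-2)/2 = 3
For a non-special divisor D (i.e., h^1(D) = 0), Riemann-Roch gives:
l(D) = deg(D) - g + 1
Since deg(D) = 8 >= 2g - 1 = 5, D is non-special.
l(D) = 8 - 3 + 1 = 6

6


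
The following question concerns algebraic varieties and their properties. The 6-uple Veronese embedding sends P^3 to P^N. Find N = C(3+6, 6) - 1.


The Veronese embedding v_d: P^n -> P^N maps each point to all
degree-d monomials in n+1 homogeneous coordinates.
N = C(n+d, d) - 1
N = C(3+6, 6) - 1
N = C(9, 6) - 1
C(9, 6) = 84
N = 84 - 1 = 83

83


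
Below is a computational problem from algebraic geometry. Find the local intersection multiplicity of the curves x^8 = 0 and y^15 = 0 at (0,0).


The intersection multiplicity of V(x^a) and V(y^b) at the origin is:
I(O; V(x^8), V(y^15)) = dim_k(k[x,y]/(x^8, y^15))
A basis for k[x,y]/(x^8, y^15) is the set of monomials x^i * y^j
where 0 <= i < 8 and 0 <= j < 15.
The number of such monomials is 8 * 15 = 120

120


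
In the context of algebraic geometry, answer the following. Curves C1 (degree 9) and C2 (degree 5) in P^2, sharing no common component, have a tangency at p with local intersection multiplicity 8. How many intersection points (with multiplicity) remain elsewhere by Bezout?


By Bezout's theorem, the total intersection number is d1 * d2.
Total = 9 * 5 = 45
Intersection multiplicity at p = 8
Remaining intersections = 45 - 8 = 37

37


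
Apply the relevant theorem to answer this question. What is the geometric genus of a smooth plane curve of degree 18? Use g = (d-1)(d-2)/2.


Using the genus formula for smooth plane curves:
g = (d-1)(d-2)/2
g = (18-1)(18-2)/2
g = 17*16/2
g = 272/2 = 136

136


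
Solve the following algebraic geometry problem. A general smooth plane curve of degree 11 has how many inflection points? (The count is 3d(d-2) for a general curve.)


For a general smooth plane curve C of degree d, the inflection points are
the intersection of C with its Hessian curve, which has degree 3(d-2).
By Bezout, the total intersection number is d * 3(d-2) = 11 * 27 = 297.
For a general curve every flex is ordinary, so each contributes
multiplicity 1 to C·Hess(C), and the number of distinct inflection
points is 3d(d-2).
Inflection points = 3*11*(11-2) = 3*11*9 = 297

297


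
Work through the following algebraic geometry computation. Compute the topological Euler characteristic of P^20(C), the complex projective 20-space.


The complex projective space P^20 has one cell in each even real dimension 0, 2, ..., 40.
The cohomology groups are H^{2k}(P^20) = Z for k = 0,...,20, and 0 otherwise.
Euler characteristic = sum of Betti numbers = 1 per even-dimensional cohomology group.
chi(P^20) = 20 + 1 = 21

21


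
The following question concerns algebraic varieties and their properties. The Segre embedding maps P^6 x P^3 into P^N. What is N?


The Segre embedding maps P^m x P^n into P^N via
all products of coordinates from each factor.
N = (m+1)(n+1) - 1
N = (6+1)(3+1) - 1
N = 7*4 - 1
N = 28 - 1 = 27

27


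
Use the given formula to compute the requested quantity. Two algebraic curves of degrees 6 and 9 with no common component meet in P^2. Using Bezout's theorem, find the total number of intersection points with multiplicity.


Bezout's theorem states the intersection count equals the product of degrees.
Intersection count = 6 * 9 = 54

54


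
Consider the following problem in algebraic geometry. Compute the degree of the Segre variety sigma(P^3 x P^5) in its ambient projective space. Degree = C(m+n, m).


The degree of the Segre variety P^3 x P^5 is C(m+n, m).
= C(8, 3)
= 56

56


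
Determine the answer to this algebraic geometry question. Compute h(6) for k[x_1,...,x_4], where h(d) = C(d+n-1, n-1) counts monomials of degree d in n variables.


The Hilbert function for the polynomial ring in 4 variables is:
h(d) = C(d+n-1, n-1)
h(6) = C(6+4-1, 4-1) = C(9, 3)
= 9! / (3! * 6!)
= 84

84


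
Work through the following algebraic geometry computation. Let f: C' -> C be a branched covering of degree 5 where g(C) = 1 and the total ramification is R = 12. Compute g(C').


Riemann-Hurwitz formula: 2g' - 2 = d(2g - 2) + R
Given: d = 5, g = 1, R = 12
2g' - 2 = 5*(2*1 - 2) + 12
2g' - 2 = 5*0 + 12
2g' - 2 = 0 + 12 = 12
2g' = 14
g' = 7

7


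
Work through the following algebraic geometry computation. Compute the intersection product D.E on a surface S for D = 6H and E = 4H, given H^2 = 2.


Using bilinearity of the intersection pairing on a surface S:
(aH).(bH) = ab * (H.H)
We have H^2 = 2.
D.E = (6H).(4H) = 6*4*2
= 24*2
= 48

48


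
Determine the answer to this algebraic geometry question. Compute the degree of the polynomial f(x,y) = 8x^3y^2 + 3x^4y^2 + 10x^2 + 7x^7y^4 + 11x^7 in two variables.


Examine each term for its total degree (sum of exponents).
  Term '8x^3y^2' has total degree 3+2 = 5.
  Term '3x^4y^2' has total degree 4+2 = 6.
  Term '10x^2' has total degree 2+0 = 2.
  Term '7x^7y^4' has total degree 7+4 = 11.
  Term '11x^7' has total degree 7+0 = 7.
The maximum total degree among all terms is 11.

11


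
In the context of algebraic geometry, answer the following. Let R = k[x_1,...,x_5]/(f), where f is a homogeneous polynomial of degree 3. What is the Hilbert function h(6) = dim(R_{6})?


For R = k[x_1,...,x_n]/(f) with f homogeneous of degree e:
The Hilbert series is (1 - t^e)/(1 - t)^n.
So h(d) = C(d+n-1, n-1) - C(d-e+n-1, n-1) for d >= e.
With n=5, e=3, d=6:
C(6+5-1, 5-1) = C(10, 4) = 210
C(6-3+5-1, 5-1) = C(7, 4) = 35
h(6) = 210 - 35 = 175

175


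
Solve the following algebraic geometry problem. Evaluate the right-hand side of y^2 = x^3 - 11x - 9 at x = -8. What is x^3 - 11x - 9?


Compute x^3 - 11x - 9 at x = -8:
x^3 = (-8)^3 = -512
(-11)*x = (-11)*(-8) = 88
Sum: -512 + 88 - 9 = -433

-433


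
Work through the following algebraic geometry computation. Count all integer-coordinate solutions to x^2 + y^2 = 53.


Systematically check integer values of x where x^2 <= 53.
For each valid x, check if 53 - x^2 is a perfect square.
x=2: 53 - 4 = 49, sqrt = 7 (valid)
x=7: 53 - 49 = 4, sqrt = 2 (valid)
Total integer solutions found: 8

8


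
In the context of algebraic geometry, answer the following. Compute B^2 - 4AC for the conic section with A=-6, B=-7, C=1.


The discriminant of a conic Ax^2 + Bxy + Cy^2 + ... = 0 is B^2 - 4AC.
B^2 = (-7)^2 = 49
4AC = 4*(-6)*1 = -24
Discriminant = 49 + 24 = 73

73


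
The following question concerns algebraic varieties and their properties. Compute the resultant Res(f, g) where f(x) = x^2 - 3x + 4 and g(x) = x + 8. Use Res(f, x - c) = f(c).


For Res(f, x - c), we evaluate f at x = c.
f(-8) = (-8)^2 - 3*(-8) + 4
= 64 + 24 + 4
= 88 + 4 = 92
Res(f, g) = 92

92


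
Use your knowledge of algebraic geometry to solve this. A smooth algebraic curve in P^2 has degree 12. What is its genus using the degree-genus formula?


Using the genus formula for smooth plane curves:
g = (d-1)(d-2)/2
g = (12-1)(12-2)/2
g = 11*10/2
g = 110/2 = 55

55


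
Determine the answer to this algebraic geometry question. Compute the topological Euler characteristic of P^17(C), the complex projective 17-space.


The complex projective space P^17 has one cell in each even real dimension 0, 2, ..., 34.
The cohomology groups are H^{2k}(P^17) = Z for k = 0,...,17, and 0 otherwise.
Euler characteristic = sum of Betti numbers = 1 per even-dimensional cohomology group.
chi(P^17) = 17 + 1 = 18

18


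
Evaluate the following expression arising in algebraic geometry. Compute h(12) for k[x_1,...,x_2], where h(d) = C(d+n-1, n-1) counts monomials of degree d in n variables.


The Hilbert function for the polynomial ring in 2 variables is:
h(d) = C(d+n-1, n-1)
h(12) = C(12+2-1, 2-1) = C(13, 1)
= 13! / (1! * 12!)
= 13

13


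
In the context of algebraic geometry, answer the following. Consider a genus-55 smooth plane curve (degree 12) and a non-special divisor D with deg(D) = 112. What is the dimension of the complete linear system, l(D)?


First, compute the genus of a smooth plane curve of degree 12:
g = (d-1)(d-2)/2 = (12-1)(12-2)/2 = 55
For a non-special divisor D (i.e., h^1(D) = 0), Riemann-Roch gives:
l(D) = deg(D) - g + 1
Since deg(D) = 112 >= 2g - 1 = 109, D is non-special.
l(D) = 112 - 55 + 1 = 58

58


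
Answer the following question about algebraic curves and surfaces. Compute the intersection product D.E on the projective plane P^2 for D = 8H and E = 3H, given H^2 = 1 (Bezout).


Using bilinearity of the intersection pairing on the projective plane P^2:
(aH).(bH) = ab * (H.H)
We have H^2 = 1 (Bezout).
D.E = (8H).(3H) = 8*3*1
= 24*1
= 24

24


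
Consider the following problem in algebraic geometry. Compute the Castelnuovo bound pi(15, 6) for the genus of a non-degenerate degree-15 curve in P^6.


Castelnuovo's bound: write d - 1 = m(r-1) + epsilon with 0 <= epsilon < r-1.
d - 1 = 15 - 1 = 14
r - 1 = 6 - 1 = 5
14 = 2*5 + 4, so m = 2, epsilon = 4
pi(d, r) = m(m-1)(r-1)/2 + m*epsilon
= 2*1*5/2 + 2*4
= 10/2 + 8
= 5 + 8 = 13

13


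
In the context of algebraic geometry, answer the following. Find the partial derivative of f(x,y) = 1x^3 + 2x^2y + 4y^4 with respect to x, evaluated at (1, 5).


df/dx = 3*1*x^2 + 2*2*x^1*y
At (1,5): 3*1*1^2 + 2*2*1^1*5
= 3 + 20
= 23

23


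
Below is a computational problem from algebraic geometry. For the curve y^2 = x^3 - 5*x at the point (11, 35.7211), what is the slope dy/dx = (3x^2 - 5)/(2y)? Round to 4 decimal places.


Using implicit differentiation of y^2 = x^3 - 5*x:
2y * dy/dx = 3x^2 - 5
dy/dx = (3x^2 - 5)/(2y)
Numerator: 3*11^2 - 5 = 358
Denominator: 2*35.7211 = 71.4422
dy/dx = 358/71.4422 = 5.0110

5.0110


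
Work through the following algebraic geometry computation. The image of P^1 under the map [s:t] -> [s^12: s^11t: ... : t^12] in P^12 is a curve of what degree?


The rational normal curve in P^12 is the image of P^1 under the 12-uple Veronese.
A general hyperplane in P^12 pulls back to a degree-12 form on P^1, which has 12 zeros,
so the curve meets a general hyperplane in 12 points. Degree = 12.

12


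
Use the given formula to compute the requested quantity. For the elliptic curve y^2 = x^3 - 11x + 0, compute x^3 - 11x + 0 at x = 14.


Compute x^3 - 11x + 0 at x = 14:
x^3 = 14^3 = 2744
(-11)*x = (-11)*14 = -154
Sum: 2744 - 154 + 0 = 2590

2590


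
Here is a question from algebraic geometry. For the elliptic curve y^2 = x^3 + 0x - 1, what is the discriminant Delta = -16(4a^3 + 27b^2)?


Compute each component:
4a^3 = 4*0^3 = 4*0 = 0
27b^2 = 27*(-1)^2 = 27*1 = 27
4a^3 + 27b^2 = 0 + 27 = 27
Delta = -16*27 = -432

-432


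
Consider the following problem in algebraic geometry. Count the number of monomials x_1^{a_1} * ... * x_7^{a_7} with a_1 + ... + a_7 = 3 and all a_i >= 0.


The number of degree-3 monomials in 7 variables is C(d+n-1, n-1).
= C(3+7-1, 7-1) = C(9, 6)
= 84

84


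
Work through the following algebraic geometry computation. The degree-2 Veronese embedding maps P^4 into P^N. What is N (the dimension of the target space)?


The Veronese embedding v_d: P^n -> P^N maps each point to all
degree-d monomials in n+1 homogeneous coordinates.
N = C(n+d, d) - 1
N = C(4+2, 2) - 1
N = C(6, 2) - 1
C(6, 2) = 15
N = 15 - 1 = 14

14


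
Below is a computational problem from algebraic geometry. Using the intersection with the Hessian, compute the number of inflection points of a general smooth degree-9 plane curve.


For a general smooth plane curve C of degree d, the inflection points are
the intersection of C with its Hessian curve, which has degree 3(d-2).
By Bezout, the total intersection number is d * 3(d-2) = 9 * 21 = 189.
For a general curve every flex is ordinary, so each contributes
multiplicity 1 to C·Hess(C), and the number of distinct inflection
points is 3d(d-2).
Inflection points = 3*9*(9-2) = 3*9*7 = 189

189


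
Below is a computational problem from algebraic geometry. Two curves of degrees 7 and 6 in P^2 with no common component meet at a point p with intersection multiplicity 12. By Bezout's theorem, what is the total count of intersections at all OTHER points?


By Bezout's theorem, the total intersection number is d1 * d2.
Total = 7 * 6 = 42
Intersection multiplicity at p = 12
Remaining intersections = 42 - 12 = 30

30


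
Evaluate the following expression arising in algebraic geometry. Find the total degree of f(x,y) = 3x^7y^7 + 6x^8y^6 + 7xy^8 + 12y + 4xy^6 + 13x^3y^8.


Examine each term for its total degree (sum of exponents).
  Term '3x^7y^7' has total degree 7+7 = 14.
  Term '6x^8y^6' has total degree 8+6 = 14.
  Term '7xy^8' has total degree 1+8 = 9.
  Term '12y' has total degree 0+1 = 1.
  Term '4xy^6' has total degree 1+6 = 7.
  Term '13x^3y^8' has total degree 3+8 = 11.
The maximum total degree among all terms is 14.

14
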